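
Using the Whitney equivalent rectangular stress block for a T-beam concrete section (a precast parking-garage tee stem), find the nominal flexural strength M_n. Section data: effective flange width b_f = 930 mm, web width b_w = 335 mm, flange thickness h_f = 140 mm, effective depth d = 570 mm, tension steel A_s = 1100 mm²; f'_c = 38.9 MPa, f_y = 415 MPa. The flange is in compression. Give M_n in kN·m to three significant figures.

Tension: T = A_s f_y = 1100 × 415 = 456500 N.
Try a within the flange: a = T/(0.85 f'_c b_f) = 456500/(0.85 × 38.9 × 930) = 14.85 mm.
Since a = 14.85 ≤ h_f = 140 mm, the stress block lies entirely in the flange; analyse as a rectangular beam of width b_f.
M_n = T(d − a/2) = 456500 × (570 − 7.425) = 256.82 × 10⁶ N·mm.
M_n = 256.82 kN·m.

M_n ≈ 257 kN·m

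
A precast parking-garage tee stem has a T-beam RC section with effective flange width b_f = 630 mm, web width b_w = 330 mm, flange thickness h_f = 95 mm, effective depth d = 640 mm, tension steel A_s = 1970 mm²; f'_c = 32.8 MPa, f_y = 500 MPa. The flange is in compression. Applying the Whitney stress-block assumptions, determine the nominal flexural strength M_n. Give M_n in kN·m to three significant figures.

Tension: T = A_s f_y = 1970 × 500 = 985000 N.
Try a within the flange: a = T/(0.85 f'_c b_f) = 985000/(0.85 × 32.8 × 630) = 56.08 mm.
Since a = 56.08 ≤ h_f = 95 mm, the stress block lies entirely in the flange; analyse as a rectangular beam of width b_f.
M_n = T(d − a/2) = 985000 × (640 − 28.04) = 602.78 × 10⁶ N·mm.
M_n = 602.78 kN·m.

M_n ≈ 603 kN·m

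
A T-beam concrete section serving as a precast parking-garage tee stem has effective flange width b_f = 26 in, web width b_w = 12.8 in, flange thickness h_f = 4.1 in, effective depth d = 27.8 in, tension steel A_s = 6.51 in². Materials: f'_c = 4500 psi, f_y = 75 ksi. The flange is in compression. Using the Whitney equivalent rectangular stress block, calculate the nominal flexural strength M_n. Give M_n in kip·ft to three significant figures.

M_n ≈ 1030 kip·ft

Tension: T = A_s f_y = 6.51 × 75 = 488.25 kips.
Try a within the flange: a = T/(0.85 f'_c b_f) = 488.25/(0.85 × 4.5 × 26) = 4.910 in.
a = 4.910 > h_f = 4.1 in: the block extends into the web. Split into flange-overhang and web parts.
C_f = 0.85 f'_c (b_f − b_w) h_f = 0.85 × 4.5 × (26 − 12.8) × 4.1 = 207.0 kips.
Remaining web compression depth: a_w = (T − C_f)/(0.85 f'_c b_w) = (488.25 − 207.0)/(0.85 × 4.5 × 12.8) = 5.744 in.
M_n = C_f(d − h_f/2) + (T − C_f)(d − a_w/2) = 207.0 × (27.8 − 2.05) + 281.25 × (27.8 − 2.872) = 5330.3 + 7011.0 = 12341.3 kip·in.
M_n = 12341.3/12 = 1028.44 kip·ft.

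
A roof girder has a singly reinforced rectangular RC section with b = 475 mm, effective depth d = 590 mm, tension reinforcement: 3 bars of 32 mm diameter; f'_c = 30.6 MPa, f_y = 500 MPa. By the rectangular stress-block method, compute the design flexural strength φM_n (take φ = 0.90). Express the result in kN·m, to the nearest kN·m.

φM_n ≈ 587 kN·m

A_s = 3 × 804 = 2412 mm².
T = A_s f_y = 2412 × 500 = 1206000 N = 1206 kN.
From C = T: a = T/(0.85 f'_c b) = 1206000/(0.85 × 30.6 × 475) = 97.61 mm.
M_n = T(d − a/2) = 1206 kN × (590 − 48.805) mm = 652.68 kN·m.
φM_n = 0.90 × 652.68 = 587.41 kN·m.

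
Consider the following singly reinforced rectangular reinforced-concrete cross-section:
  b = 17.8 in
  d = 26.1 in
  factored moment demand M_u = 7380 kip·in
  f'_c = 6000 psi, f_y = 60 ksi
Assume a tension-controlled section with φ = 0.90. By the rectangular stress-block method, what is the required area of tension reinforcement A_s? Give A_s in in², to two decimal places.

M_n = M_u/φ = 7380/0.90 = 8200 kip·in.
From M_n = 0.85 f'_c a b (d − a/2):
a = d − √(d² − 2M_n/(0.85 f'_c b)) = 26.1 − √(26.1² − 2 × 8200/(0.85 × 6 × 17.8)) = 3.727 in.
A_s = 0.85 f'_c a b / f_y = 0.85 × 6 × 3.727 × 17.8 / 60 = 5.639 in².

A_s ≈ 5.64 in²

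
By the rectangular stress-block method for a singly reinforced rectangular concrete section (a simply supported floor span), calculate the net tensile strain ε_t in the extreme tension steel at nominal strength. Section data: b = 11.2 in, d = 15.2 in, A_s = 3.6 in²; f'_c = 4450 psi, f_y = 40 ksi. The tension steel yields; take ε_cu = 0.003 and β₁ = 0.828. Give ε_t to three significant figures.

ε_t ≈ 0.00811

a = A_s f_y/(0.85 f'_c b) = 3.399 in.
β₁ = 0.828, so c = a/β₁ = 3.399/0.828 = 4.105 in.
From the linear strain diagram with ε_cu = 0.003: ε_t = 0.003 (d − c)/c = 0.003 × (15.2 − 4.105)/4.105 = 0.00811.
Since ε_t ≥ 0.005, the section is tension-controlled.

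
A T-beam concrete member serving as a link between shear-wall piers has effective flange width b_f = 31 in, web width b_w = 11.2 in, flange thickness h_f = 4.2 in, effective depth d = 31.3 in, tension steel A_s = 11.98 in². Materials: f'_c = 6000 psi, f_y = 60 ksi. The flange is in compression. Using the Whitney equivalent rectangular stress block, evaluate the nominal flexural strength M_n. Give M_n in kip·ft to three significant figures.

Tension: T = A_s f_y = 11.98 × 60 = 718.8 kips.
Try a within the flange: a = T/(0.85 f'_c b_f) = 718.8/(0.85 × 6 × 31) = 4.546 in.
a = 4.546 > h_f = 4.2 in: the block extends into the web. Split into flange-overhang and web parts.
C_f = 0.85 f'_c (b_f − b_w) h_f = 0.85 × 6 × (31 − 11.2) × 4.2 = 424.1 kips.
Remaining web compression depth: a_w = (T − C_f)/(0.85 f'_c b_w) = (718.8 − 424.1)/(0.85 × 6 × 11.2) = 5.159 in.
M_n = C_f(d − h_f/2) + (T − C_f)(d − a_w/2) = 424.1 × (31.3 − 2.1) + 294.7 × (31.3 − 2.5795) = 12383.7 + 8463.9 = 20847.6 kip·in.
M_n = 20847.6/12 = 1737.30 kip·ft.

M_n ≈ 1740 kip·ft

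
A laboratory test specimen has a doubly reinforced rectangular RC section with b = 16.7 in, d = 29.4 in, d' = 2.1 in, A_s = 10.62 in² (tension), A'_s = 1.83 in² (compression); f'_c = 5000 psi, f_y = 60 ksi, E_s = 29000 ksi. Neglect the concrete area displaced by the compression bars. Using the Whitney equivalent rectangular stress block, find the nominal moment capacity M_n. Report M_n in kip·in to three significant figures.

M_n ≈ 16500 kip·in

Assume both steels yield.
a = (A_s − A'_s) f_y/(0.85 f'_c b) = (10.62 − 1.83) × 60/(0.85 × 5 × 16.7) = 7.431 in.
c = a/β₁ = 7.431/0.8 = 9.289 in; ε'_s = 0.003(c − d')/c = 0.0023 ≥ ε_y = 0.0021, so the compression steel yields.
M_n = (A_s − A'_s) f_y (d − a/2) + A'_s f_y (d − d') = 527.4 × (29.4 − 3.7155) + 109.8 × (29.4 − 2.1) = 13546.0 + 2997.5 = 16543.5 kip·in.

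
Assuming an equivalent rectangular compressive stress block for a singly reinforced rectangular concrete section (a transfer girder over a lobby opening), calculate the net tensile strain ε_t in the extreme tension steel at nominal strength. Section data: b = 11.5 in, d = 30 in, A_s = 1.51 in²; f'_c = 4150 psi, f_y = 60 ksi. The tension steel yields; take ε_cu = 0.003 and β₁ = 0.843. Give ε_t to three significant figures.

a = A_s f_y/(0.85 f'_c b) = 2.233 in.
β₁ = 0.843, so c = a/β₁ = 2.233/0.843 = 2.649 in.
From the linear strain diagram with ε_cu = 0.003: ε_t = 0.003 (d − c)/c = 0.003 × (30 − 2.649)/2.649 = 0.0310.
Since ε_t ≥ 0.005, the section is tension-controlled.

ε_t ≈ 0.0310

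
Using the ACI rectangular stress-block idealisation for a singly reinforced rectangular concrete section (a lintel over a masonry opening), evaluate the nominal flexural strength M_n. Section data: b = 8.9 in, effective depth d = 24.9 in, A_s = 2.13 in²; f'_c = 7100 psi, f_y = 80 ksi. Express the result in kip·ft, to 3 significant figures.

T = A_s f_y = 2.13 × 80 = 170.4 kips.
a = T/(0.85 f'_c b) = 170.4/(0.85 × 7.1 × 8.9) = 3.173 in.
M_n = T(d − a/2) = 170.4 × (24.9 − 1.5865) = 3972.6 kip·in = 3972.6/12 = 331.05 kip·ft.

M_n ≈ 331 kip·ft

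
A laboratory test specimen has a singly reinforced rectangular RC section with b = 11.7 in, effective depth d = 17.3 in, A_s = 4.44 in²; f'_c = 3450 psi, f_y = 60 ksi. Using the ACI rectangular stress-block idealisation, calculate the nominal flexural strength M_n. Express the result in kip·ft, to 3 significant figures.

M_n ≈ 298 kip·ft

T = A_s f_y = 4.44 × 60 = 266.4 kips.
a = T/(0.85 f'_c b) = 266.4/(0.85 × 3.45 × 11.7) = 7.764 in.
M_n = T(d − a/2) = 266.4 × (17.3 − 3.882) = 3574.6 kip·in = 3574.6/12 = 297.88 kip·ft.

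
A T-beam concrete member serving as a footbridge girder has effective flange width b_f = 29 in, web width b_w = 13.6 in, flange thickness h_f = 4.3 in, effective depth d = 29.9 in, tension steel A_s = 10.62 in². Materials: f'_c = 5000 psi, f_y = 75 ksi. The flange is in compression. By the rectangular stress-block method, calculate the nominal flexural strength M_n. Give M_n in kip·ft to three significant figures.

M_n ≈ 1740 kip·ft

Tension: T = A_s f_y = 10.62 × 75 = 796.5 kips.
Try a within the flange: a = T/(0.85 f'_c b_f) = 796.5/(0.85 × 5 × 29) = 6.462 in.
a = 6.462 > h_f = 4.3 in: the block extends into the web. Split into flange-overhang and web parts.
C_f = 0.85 f'_c (b_f − b_w) h_f = 0.85 × 5 × (29 − 13.6) × 4.3 = 281.4 kips.
Remaining web compression depth: a_w = (T − C_f)/(0.85 f'_c b_w) = (796.5 − 281.4)/(0.85 × 5 × 13.6) = 8.912 in.
M_n = C_f(d − h_f/2) + (T − C_f)(d − a_w/2) = 281.4 × (29.9 − 2.15) + 515.1 × (29.9 − 4.456) = 7808.9 + 13106.2 = 20915.1 kip·in.
M_n = 20915.1/12 = 1742.93 kip·ft.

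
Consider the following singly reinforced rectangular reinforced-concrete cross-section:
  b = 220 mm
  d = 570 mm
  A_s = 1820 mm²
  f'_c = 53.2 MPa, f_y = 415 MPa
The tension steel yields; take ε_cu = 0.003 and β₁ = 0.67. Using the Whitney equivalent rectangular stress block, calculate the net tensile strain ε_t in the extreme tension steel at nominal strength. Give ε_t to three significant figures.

a = A_s f_y/(0.85 f'_c b) = 75.92 mm.
β₁ = 0.67, so c = a/β₁ = 75.92/0.67 = 113.31 mm.
From the linear strain diagram with ε_cu = 0.003: ε_t = 0.003 (d − c)/c = 0.003 × (570 − 113.31)/113.31 = 0.0121.
Since ε_t ≥ 0.005, the section is tension-controlled.

ε_t ≈ 0.0121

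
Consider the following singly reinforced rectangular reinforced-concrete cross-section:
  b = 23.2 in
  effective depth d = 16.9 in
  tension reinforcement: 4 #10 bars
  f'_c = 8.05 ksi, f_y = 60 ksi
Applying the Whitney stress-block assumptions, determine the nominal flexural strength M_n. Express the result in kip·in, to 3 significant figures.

A_s = 4 × 1.27 = 5.08 in².
T = A_s f_y = 5.08 × 60 = 304.8 kips.
a = T/(0.85 f'_c b) = 304.8/(0.85 × 8.05 × 23.2) = 1.920 in.
M_n = T(d − a/2) = 304.8 × (16.9 − 0.96) = 4858.5 kip·in.

M_n ≈ 4860 kip·in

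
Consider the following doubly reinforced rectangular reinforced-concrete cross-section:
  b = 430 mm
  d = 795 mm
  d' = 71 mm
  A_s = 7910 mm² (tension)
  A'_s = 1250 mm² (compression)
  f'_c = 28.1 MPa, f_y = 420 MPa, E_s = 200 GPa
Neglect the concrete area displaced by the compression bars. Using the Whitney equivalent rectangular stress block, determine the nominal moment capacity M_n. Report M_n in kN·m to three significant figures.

Assume both tension and compression steel yield.
Net tension couple steel: A_s − A'_s = 6660 mm².
a = (A_s − A'_s) f_y / (0.85 f'_c b) = 2797200/(0.85 × 28.1 × 430) = 272.35 mm.
c = a/β₁ = 272.35/0.849 = 320.79 mm; ε'_s = 0.003(c − d')/c = 0.0023 ≥ f_y/E_s = 0.0021, so compression steel does yield.
M_n = (A_s − A'_s) f_y (d − a/2) + A'_s f_y (d − d') = [2797200 × (795 − 136.175) + 525000 × (795 − 71)] × 10⁻⁶ = 1842.87 + 380.10 = 2222.97 kN·m.

M_n ≈ 2220 kN·m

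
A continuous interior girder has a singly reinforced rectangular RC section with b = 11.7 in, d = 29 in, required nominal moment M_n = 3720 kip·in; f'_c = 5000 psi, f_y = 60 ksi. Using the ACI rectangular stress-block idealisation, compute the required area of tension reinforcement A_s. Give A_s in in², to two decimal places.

A_s ≈ 2.24 in²

From M_n = 0.85 f'_c a b (d − a/2):
a = d − √(d² − 2M_n/(0.85 f'_c b)) = 29 − √(29² − 2 × 3720/(0.85 × 5 × 11.7)) = 2.706 in.
A_s = 0.85 f'_c a b / f_y = 0.85 × 5 × 2.706 × 11.7 / 60 = 2.243 in².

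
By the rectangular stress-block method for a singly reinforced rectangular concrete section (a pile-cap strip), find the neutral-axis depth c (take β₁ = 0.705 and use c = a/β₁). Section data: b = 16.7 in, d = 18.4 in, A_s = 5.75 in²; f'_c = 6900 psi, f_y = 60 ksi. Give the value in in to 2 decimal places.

T = A_s f_y = 5.75 × 60 = 345 kips.
a = T/(0.85 f'_c b) = 345/(0.85 × 6.9 × 16.7) = 3.5224 in.
With β₁ = 0.705, c = a/β₁ = 3.5224/0.705 = 5.00 in.

c ≈ 5.00 in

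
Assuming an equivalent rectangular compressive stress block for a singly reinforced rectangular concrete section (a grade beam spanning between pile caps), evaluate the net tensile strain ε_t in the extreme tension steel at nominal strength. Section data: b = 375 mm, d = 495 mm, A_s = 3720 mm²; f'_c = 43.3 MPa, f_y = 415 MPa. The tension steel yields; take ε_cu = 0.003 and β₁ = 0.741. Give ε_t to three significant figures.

ε_t ≈ 0.00684

a = A_s f_y/(0.85 f'_c b) = 111.85 mm.
β₁ = 0.741, so c = a/β₁ = 111.85/0.741 = 150.94 mm.
From the linear strain diagram with ε_cu = 0.003: ε_t = 0.003 (d − c)/c = 0.003 × (495 − 150.94)/150.94 = 0.00684.
Since ε_t ≥ 0.005, the section is tension-controlled.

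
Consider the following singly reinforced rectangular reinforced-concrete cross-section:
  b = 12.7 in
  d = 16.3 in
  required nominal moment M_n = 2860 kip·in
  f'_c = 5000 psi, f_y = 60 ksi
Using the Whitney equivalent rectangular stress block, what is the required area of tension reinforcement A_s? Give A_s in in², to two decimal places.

From M_n = 0.85 f'_c a b (d − a/2):
a = d − √(d² − 2M_n/(0.85 f'_c b)) = 16.3 − √(16.3² − 2 × 2860/(0.85 × 5 × 12.7)) = 3.662 in.
A_s = 0.85 f'_c a b / f_y = 0.85 × 5 × 3.662 × 12.7 / 60 = 3.294 in².

A_s ≈ 3.29 in²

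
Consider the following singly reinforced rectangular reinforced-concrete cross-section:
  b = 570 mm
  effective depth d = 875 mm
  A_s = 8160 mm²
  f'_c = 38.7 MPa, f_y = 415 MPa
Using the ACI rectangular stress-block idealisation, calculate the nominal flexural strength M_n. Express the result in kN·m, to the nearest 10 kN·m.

M_n ≈ 2660 kN·m

T = A_s f_y = 8160 × 415 = 3386400 N = 3386.4 kN.
From C = T: a = T/(0.85 f'_c b) = 3386400/(0.85 × 38.7 × 570) = 180.61 mm.
M_n = T(d − a/2) = 3386.4 kN × (875 − 90.305) mm = 2657.29 kN·m.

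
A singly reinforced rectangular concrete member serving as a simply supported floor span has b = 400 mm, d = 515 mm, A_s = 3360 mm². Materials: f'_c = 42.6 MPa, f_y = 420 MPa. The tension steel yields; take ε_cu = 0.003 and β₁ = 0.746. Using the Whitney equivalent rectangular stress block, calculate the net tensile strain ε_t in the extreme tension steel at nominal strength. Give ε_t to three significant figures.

ε_t ≈ 0.00883

a = A_s f_y/(0.85 f'_c b) = 97.43 mm.
β₁ = 0.746, so c = a/β₁ = 97.43/0.746 = 130.60 mm.
From the linear strain diagram with ε_cu = 0.003: ε_t = 0.003 (d − c)/c = 0.003 × (515 − 130.60)/130.60 = 0.00883.
Since ε_t ≥ 0.005, the section is tension-controlled.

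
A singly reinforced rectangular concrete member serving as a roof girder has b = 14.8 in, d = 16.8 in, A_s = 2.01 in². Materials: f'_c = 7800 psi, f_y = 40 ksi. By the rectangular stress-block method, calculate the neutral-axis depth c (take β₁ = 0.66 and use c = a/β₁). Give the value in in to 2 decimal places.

T = A_s f_y = 2.01 × 40 = 80.4 kips.
a = T/(0.85 f'_c b) = 80.4/(0.85 × 7.8 × 14.8) = 0.8194 in.
With β₁ = 0.66, c = a/β₁ = 0.8194/0.66 = 1.24 in.

c ≈ 1.24 in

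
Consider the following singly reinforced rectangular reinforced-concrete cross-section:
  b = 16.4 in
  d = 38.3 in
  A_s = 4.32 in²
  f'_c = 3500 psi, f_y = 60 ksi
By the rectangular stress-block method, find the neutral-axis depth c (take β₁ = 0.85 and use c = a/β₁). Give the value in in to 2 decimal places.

T = A_s f_y = 4.32 × 60 = 259.2 kips.
a = T/(0.85 f'_c b) = 259.2/(0.85 × 3.5 × 16.4) = 5.3126 in.
With β₁ = 0.85, c = a/β₁ = 5.3126/0.85 = 6.25 in.

c ≈ 6.25 in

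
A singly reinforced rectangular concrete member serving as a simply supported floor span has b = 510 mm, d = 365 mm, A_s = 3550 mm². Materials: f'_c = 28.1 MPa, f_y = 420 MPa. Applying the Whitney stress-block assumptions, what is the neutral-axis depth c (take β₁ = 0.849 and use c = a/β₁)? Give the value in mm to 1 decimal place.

T = A_s f_y = 3550 × 420 = 1491000 N = 1491 kN.
Setting C = 0.85 f'_c a b equal to T: a = 1491000/(0.85 × 28.1 × 510) = 122.400 mm.
With β₁ = 0.849, c = a/β₁ = 122.400/0.849 = 144.2 mm.

c ≈ 144.2 mm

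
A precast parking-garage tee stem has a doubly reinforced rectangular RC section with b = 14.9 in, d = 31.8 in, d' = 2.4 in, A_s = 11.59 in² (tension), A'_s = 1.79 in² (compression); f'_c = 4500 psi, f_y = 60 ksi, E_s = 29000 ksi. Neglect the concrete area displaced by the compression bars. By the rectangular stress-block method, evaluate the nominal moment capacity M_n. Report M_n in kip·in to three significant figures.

M_n ≈ 18800 kip·in

Assume both steels yield.
a = (A_s − A'_s) f_y/(0.85 f'_c b) = (11.59 − 1.79) × 60/(0.85 × 4.5 × 14.9) = 10.317 in.
c = a/β₁ = 10.317/0.825 = 12.505 in; ε'_s = 0.003(c − d')/c = 0.0024 ≥ ε_y = 0.0021, so the compression steel yields.
M_n = (A_s − A'_s) f_y (d − a/2) + A'_s f_y (d − d') = 588 × (31.8 − 5.1585) + 107.4 × (31.8 − 2.4) = 15665.2 + 3157.6 = 18822.8 kip·in.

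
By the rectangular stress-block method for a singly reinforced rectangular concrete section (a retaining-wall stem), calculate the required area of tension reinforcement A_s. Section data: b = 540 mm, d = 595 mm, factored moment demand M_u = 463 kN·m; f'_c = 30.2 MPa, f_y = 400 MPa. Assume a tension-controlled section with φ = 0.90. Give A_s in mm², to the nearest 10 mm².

M_n = M_u/φ = 463/0.90 = 514.444 kN·m.
With M_n = 0.85 f'_c a b (d − a/2), solve the quadratic for a:
a = d − √(d² − 2M_n/(0.85 f'_c b)) = 595 − √(595² − 2 × 514.444×10⁶/(0.85 × 30.2 × 540)) = 66.04 mm.
A_s = 0.85 f'_c a b / f_y = 0.85 × 30.2 × 66.04 × 540 / 400 = 2288.6 mm².

A_s ≈ 2290 mm²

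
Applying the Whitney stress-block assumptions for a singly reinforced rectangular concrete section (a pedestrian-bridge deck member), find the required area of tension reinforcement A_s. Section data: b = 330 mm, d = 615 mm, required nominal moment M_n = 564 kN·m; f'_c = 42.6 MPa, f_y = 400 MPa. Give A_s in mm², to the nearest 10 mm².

With M_n = 0.85 f'_c a b (d − a/2), solve the quadratic for a:
a = d − √(d² − 2M_n/(0.85 f'_c b)) = 615 − √(615² − 2 × 564×10⁶/(0.85 × 42.6 × 330)) = 82.25 mm.
A_s = 0.85 f'_c a b / f_y = 0.85 × 42.6 × 82.25 × 330 / 400 = 2457.1 mm².

A_s ≈ 2460 mm²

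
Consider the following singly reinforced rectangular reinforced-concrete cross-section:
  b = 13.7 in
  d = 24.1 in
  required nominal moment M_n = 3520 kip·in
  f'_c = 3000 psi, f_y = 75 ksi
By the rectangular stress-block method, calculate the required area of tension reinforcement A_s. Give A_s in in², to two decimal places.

From M_n = 0.85 f'_c a b (d − a/2):
a = d − √(d² − 2M_n/(0.85 f'_c b)) = 24.1 − √(24.1² − 2 × 3520/(0.85 × 3 × 13.7)) = 4.625 in.
A_s = 0.85 f'_c a b / f_y = 0.85 × 3 × 4.625 × 13.7 / 75 = 2.154 in².

A_s ≈ 2.15 in²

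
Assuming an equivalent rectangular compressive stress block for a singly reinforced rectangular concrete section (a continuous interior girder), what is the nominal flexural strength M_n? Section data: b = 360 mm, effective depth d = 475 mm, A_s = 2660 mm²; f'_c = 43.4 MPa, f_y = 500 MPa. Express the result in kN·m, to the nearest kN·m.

M_n ≈ 565 kN·m

T = A_s f_y = 2660 × 500 = 1330000 N = 1330 kN.
From C = T: a = T/(0.85 f'_c b) = 1330000/(0.85 × 43.4 × 360) = 100.15 mm.
M_n = T(d − a/2) = 1330 kN × (475 − 50.075) mm = 565.15 kN·m.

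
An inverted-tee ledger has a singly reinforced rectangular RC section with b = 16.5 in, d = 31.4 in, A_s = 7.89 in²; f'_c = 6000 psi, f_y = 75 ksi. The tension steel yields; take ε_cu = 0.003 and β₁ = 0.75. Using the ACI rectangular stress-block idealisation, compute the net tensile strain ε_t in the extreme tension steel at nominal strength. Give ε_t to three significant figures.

a = A_s f_y/(0.85 f'_c b) = 7.032 in.
β₁ = 0.75, so c = a/β₁ = 7.032/0.75 = 9.376 in.
From the linear strain diagram with ε_cu = 0.003: ε_t = 0.003 (d − c)/c = 0.003 × (31.4 − 9.376)/9.376 = 0.00705.
Since ε_t ≥ 0.005, the section is tension-controlled.

ε_t ≈ 0.00705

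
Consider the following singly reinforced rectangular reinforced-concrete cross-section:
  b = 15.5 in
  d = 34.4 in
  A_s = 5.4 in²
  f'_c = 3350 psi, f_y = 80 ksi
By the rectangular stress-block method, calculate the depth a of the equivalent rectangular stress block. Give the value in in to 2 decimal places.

a ≈ 9.79 in

T = A_s f_y = 5.4 × 80 = 432 kips.
a = T/(0.85 f'_c b) = 432/(0.85 × 3.35 × 15.5) = 9.79 in.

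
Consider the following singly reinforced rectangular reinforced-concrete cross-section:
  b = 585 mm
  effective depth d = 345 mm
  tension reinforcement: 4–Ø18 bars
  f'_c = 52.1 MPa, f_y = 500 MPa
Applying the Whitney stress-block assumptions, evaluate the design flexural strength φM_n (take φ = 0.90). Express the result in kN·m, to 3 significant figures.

A_s = 4 × 254 = 1016 mm².
T = A_s f_y = 1016 × 500 = 508000 N = 508 kN.
From C = T: a = T/(0.85 f'_c b) = 508000/(0.85 × 52.1 × 585) = 19.61 mm.
M_n = T(d − a/2) = 508 kN × (345 − 9.805) mm = 170.28 kN·m.
φM_n = 0.90 × 170.28 = 153.25 kN·m.

φM_n ≈ 153 kN·m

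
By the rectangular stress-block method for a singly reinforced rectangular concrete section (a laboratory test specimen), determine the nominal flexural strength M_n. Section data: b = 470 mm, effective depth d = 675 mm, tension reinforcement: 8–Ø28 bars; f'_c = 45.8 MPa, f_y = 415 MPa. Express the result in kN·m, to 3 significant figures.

M_n ≈ 1270 kN·m

A_s = 8 × 616 = 4928 mm².
T = A_s f_y = 4928 × 415 = 2045120 N = 2045.12 kN.
From C = T: a = T/(0.85 f'_c b) = 2045120/(0.85 × 45.8 × 470) = 111.77 mm.
M_n = T(d − a/2) = 2045.12 kN × (675 − 55.885) mm = 1266.16 kN·m.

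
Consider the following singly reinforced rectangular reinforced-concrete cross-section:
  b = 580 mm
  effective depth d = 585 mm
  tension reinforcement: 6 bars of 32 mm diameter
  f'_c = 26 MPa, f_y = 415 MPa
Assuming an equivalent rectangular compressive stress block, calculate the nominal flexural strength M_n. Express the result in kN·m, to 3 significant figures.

M_n ≈ 1010 kN·m

A_s = 6 × 804 = 4824 mm².
T = A_s f_y = 4824 × 415 = 2001960 N = 2001.96 kN.
From C = T: a = T/(0.85 f'_c b) = 2001960/(0.85 × 26 × 580) = 156.18 mm.
M_n = T(d − a/2) = 2001.96 kN × (585 − 78.09) mm = 1014.81 kN·m.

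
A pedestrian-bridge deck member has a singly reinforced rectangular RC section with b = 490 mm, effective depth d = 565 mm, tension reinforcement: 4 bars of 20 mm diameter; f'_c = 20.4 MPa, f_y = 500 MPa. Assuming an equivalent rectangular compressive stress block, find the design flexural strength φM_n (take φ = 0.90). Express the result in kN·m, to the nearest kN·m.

A_s = 4 × 314 = 1256 mm².
T = A_s f_y = 1256 × 500 = 628000 N = 628 kN.
From C = T: a = T/(0.85 f'_c b) = 628000/(0.85 × 20.4 × 490) = 73.91 mm.
M_n = T(d − a/2) = 628 kN × (565 − 36.955) mm = 331.61 kN·m.
φM_n = 0.90 × 331.61 = 298.45 kN·m.

φM_n ≈ 298 kN·m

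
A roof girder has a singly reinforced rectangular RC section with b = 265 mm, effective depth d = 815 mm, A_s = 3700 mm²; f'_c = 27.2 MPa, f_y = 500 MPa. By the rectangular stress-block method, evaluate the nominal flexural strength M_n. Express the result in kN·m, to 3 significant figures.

M_n ≈ 1230 kN·m

T = A_s f_y = 3700 × 500 = 1850000 N = 1850 kN.
From C = T: a = T/(0.85 f'_c b) = 1850000/(0.85 × 27.2 × 265) = 301.95 mm.
M_n = T(d − a/2) = 1850 kN × (815 − 150.975) mm = 1228.45 kN·m.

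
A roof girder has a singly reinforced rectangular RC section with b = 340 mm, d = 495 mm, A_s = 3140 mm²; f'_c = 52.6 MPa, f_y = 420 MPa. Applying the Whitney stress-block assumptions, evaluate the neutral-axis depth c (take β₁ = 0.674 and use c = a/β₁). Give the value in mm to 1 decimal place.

T = A_s f_y = 3140 × 420 = 1318800 N = 1318.8 kN.
Setting C = 0.85 f'_c a b equal to T: a = 1318800/(0.85 × 52.6 × 340) = 86.755 mm.
With β₁ = 0.674, c = a/β₁ = 86.755/0.674 = 128.7 mm.

c ≈ 128.7 mm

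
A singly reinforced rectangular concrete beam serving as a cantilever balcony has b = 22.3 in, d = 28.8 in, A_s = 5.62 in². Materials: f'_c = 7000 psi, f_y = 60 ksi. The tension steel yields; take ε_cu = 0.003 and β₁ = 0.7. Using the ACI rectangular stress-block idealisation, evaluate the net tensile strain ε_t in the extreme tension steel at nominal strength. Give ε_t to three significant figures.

ε_t ≈ 0.0208

a = A_s f_y/(0.85 f'_c b) = 2.541 in.
β₁ = 0.7, so c = a/β₁ = 2.541/0.7 = 3.630 in.
From the linear strain diagram with ε_cu = 0.003: ε_t = 0.003 (d − c)/c = 0.003 × (28.8 − 3.630)/3.630 = 0.0208.
Since ε_t ≥ 0.005, the section is tension-controlled.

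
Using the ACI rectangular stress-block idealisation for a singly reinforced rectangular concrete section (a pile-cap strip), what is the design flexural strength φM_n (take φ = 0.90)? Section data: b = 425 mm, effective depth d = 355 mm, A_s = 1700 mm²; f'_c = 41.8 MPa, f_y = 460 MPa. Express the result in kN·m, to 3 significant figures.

φM_n ≈ 232 kN·m

T = A_s f_y = 1700 × 460 = 782000 N = 782 kN.
From C = T: a = T/(0.85 f'_c b) = 782000/(0.85 × 41.8 × 425) = 51.79 mm.
M_n = T(d − a/2) = 782 kN × (355 − 25.895) mm = 257.36 kN·m.
φM_n = 0.90 × 257.36 = 231.62 kN·m.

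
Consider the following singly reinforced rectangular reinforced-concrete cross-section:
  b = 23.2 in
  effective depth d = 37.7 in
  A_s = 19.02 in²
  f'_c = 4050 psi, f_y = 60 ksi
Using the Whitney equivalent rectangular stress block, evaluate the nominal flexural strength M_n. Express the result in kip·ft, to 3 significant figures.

M_n ≈ 2910 kip·ft

T = A_s f_y = 19.02 × 60 = 1141.2 kips.
a = T/(0.85 f'_c b) = 1141.2/(0.85 × 4.05 × 23.2) = 14.289 in.
M_n = T(d − a/2) = 1141.2 × (37.7 − 7.1445) = 34869.9 kip·in = 34869.9/12 = 2905.83 kip·ft.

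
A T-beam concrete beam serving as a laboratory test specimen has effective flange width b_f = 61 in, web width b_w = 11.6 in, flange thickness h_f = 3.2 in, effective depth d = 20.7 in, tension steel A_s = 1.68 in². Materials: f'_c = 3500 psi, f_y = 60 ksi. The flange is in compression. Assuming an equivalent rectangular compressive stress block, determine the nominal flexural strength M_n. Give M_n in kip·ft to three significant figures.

Tension: T = A_s f_y = 1.68 × 60 = 100.8 kips.
Try a within the flange: a = T/(0.85 f'_c b_f) = 100.8/(0.85 × 3.5 × 61) = 0.555 in.
Since a = 0.555 ≤ h_f = 3.2 in, the stress block lies entirely in the flange; analyse as a rectangular beam of width b_f.
M_n = T(d − a/2) = 100.8 × (20.7 − 0.2775) = 2058.6 kip·in.
M_n = 2058.6/12 = 171.55 kip·ft.

M_n ≈ 172 kip·ft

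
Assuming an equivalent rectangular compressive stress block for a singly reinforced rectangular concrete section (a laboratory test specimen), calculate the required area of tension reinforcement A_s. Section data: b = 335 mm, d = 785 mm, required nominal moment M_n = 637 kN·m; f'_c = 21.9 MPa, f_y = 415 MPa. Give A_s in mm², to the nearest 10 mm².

A_s ≈ 2150 mm²

With M_n = 0.85 f'_c a b (d − a/2), solve the quadratic for a:
a = d − √(d² − 2M_n/(0.85 f'_c b)) = 785 − √(785² − 2 × 637×10⁶/(0.85 × 21.9 × 335)) = 143.18 mm.
A_s = 0.85 f'_c a b / f_y = 0.85 × 21.9 × 143.18 × 335 / 415 = 2151.5 mm².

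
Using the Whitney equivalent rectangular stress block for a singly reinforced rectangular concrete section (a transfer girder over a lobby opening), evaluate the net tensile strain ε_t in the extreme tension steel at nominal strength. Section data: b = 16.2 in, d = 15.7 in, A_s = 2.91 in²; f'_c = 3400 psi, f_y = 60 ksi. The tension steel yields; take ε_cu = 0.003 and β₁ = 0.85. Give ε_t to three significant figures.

a = A_s f_y/(0.85 f'_c b) = 3.729 in.
β₁ = 0.85, so c = a/β₁ = 3.729/0.85 = 4.387 in.
From the linear strain diagram with ε_cu = 0.003: ε_t = 0.003 (d − c)/c = 0.003 × (15.7 − 4.387)/4.387 = 0.00774.
Since ε_t ≥ 0.005, the section is tension-controlled.

ε_t ≈ 0.00774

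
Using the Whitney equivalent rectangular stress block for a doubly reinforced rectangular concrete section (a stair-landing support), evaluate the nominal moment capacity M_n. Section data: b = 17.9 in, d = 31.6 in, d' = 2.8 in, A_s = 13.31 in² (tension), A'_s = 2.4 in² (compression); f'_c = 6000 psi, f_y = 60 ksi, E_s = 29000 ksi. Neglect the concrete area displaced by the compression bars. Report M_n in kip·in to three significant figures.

M_n ≈ 22500 kip·in

Assume both steels yield.
a = (A_s − A'_s) f_y/(0.85 f'_c b) = (13.31 − 2.4) × 60/(0.85 × 6 × 17.9) = 7.171 in.
c = a/β₁ = 7.171/0.75 = 9.561 in; ε'_s = 0.003(c − d')/c = 0.0021 ≥ ε_y = 0.0021, so the compression steel yields.
M_n = (A_s − A'_s) f_y (d − a/2) + A'_s f_y (d − d') = 654.6 × (31.6 − 3.5855) + 144 × (31.6 − 2.8) = 18338.3 + 4147.2 = 22485.5 kip·in.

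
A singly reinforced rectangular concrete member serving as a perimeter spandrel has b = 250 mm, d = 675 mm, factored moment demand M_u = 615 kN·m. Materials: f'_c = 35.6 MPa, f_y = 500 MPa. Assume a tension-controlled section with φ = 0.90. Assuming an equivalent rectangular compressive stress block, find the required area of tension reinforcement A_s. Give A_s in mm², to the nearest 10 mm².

A_s ≈ 2280 mm²

M_n = M_u/φ = 615/0.90 = 683.333 kN·m.
With M_n = 0.85 f'_c a b (d − a/2), solve the quadratic for a:
a = d − √(d² − 2M_n/(0.85 f'_c b)) = 675 − √(675² − 2 × 683.333×10⁶/(0.85 × 35.6 × 250)) = 150.63 mm.
A_s = 0.85 f'_c a b / f_y = 0.85 × 35.6 × 150.63 × 250 / 500 = 2279.0 mm².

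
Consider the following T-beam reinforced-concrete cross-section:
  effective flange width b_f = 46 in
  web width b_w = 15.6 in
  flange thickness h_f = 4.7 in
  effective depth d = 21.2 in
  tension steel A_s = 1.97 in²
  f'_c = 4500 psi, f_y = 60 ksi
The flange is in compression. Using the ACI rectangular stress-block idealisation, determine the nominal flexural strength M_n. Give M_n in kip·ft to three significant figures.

Tension: T = A_s f_y = 1.97 × 60 = 118.2 kips.
Try a within the flange: a = T/(0.85 f'_c b_f) = 118.2/(0.85 × 4.5 × 46) = 0.672 in.
Since a = 0.672 ≤ h_f = 4.7 in, the stress block lies entirely in the flange; analyse as a rectangular beam of width b_f.
M_n = T(d − a/2) = 118.2 × (21.2 − 0.336) = 2466.1 kip·in.
M_n = 2466.1/12 = 205.51 kip·ft.

M_n ≈ 206 kip·ft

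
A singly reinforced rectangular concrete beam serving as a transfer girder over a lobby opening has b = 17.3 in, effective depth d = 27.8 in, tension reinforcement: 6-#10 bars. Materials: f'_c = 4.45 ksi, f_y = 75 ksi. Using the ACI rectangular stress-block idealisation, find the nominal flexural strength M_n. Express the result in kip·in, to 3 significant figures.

M_n ≈ 13400 kip·in

A_s = 6 × 1.27 = 7.62 in².
T = A_s f_y = 7.62 × 75 = 571.5 kips.
a = T/(0.85 f'_c b) = 571.5/(0.85 × 4.45 × 17.3) = 8.734 in.
M_n = T(d − a/2) = 571.5 × (27.8 − 4.367) = 13392.0 kip·in.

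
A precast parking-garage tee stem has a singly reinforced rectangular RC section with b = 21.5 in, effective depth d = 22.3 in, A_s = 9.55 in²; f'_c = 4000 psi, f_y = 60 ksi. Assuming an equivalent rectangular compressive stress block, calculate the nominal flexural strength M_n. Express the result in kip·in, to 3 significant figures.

T = A_s f_y = 9.55 × 60 = 573 kips.
a = T/(0.85 f'_c b) = 573/(0.85 × 4 × 21.5) = 7.839 in.
M_n = T(d − a/2) = 573 × (22.3 − 3.9195) = 10532.0 kip·in.

M_n ≈ 10500 kip·in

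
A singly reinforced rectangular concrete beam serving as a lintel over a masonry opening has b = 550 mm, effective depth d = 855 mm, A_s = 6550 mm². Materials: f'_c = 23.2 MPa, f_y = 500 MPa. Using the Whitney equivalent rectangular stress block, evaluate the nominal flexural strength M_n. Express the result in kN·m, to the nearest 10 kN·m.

T = A_s f_y = 6550 × 500 = 3275000 N = 3275 kN.
From C = T: a = T/(0.85 f'_c b) = 3275000/(0.85 × 23.2 × 550) = 301.95 mm.
M_n = T(d − a/2) = 3275 kN × (855 − 150.975) mm = 2305.68 kN·m.

M_n ≈ 2310 kN·m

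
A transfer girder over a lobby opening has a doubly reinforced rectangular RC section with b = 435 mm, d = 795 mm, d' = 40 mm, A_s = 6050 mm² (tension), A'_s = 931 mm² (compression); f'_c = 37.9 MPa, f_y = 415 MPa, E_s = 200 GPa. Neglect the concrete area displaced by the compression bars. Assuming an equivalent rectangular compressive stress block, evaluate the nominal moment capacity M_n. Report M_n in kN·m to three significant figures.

M_n ≈ 1820 kN·m

Assume both tension and compression steel yield.
Net tension couple steel: A_s − A'_s = 5119 mm².
a = (A_s − A'_s) f_y / (0.85 f'_c b) = 2124385/(0.85 × 37.9 × 435) = 151.60 mm.
c = a/β₁ = 151.60/0.779 = 194.61 mm; ε'_s = 0.003(c − d')/c = 0.0024 ≥ f_y/E_s = 0.0021, so compression steel does yield.
M_n = (A_s − A'_s) f_y (d − a/2) + A'_s f_y (d − d') = [2124385 × (795 − 75.8) + 386365 × (795 − 40)] × 10⁻⁶ = 1527.86 + 291.71 = 1819.57 kN·m.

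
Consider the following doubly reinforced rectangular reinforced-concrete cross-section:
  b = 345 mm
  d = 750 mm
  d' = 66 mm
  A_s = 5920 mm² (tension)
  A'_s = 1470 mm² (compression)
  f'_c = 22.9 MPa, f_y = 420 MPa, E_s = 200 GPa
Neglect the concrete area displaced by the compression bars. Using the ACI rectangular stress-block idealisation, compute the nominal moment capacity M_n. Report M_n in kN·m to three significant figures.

M_n ≈ 1560 kN·m

Assume both tension and compression steel yield.
Net tension couple steel: A_s − A'_s = 4450 mm².
a = (A_s − A'_s) f_y / (0.85 f'_c b) = 1869000/(0.85 × 22.9 × 345) = 278.31 mm.
c = a/β₁ = 278.31/0.85 = 327.42 mm; ε'_s = 0.003(c − d')/c = 0.0024 ≥ f_y/E_s = 0.0021, so compression steel does yield.
M_n = (A_s − A'_s) f_y (d − a/2) + A'_s f_y (d − d') = [1869000 × (750 − 139.155) + 617400 × (750 − 66)] × 10⁻⁶ = 1141.67 + 422.30 = 1563.97 kN·m.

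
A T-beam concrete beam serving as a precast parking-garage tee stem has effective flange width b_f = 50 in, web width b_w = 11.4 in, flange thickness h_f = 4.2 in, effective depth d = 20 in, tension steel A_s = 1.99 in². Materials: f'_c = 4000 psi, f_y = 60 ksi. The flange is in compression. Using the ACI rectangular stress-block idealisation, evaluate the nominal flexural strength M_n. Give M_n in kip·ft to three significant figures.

M_n ≈ 196 kip·ft

Tension: T = A_s f_y = 1.99 × 60 = 119.4 kips.
Try a within the flange: a = T/(0.85 f'_c b_f) = 119.4/(0.85 × 4 × 50) = 0.702 in.
Since a = 0.702 ≤ h_f = 4.2 in, the stress block lies entirely in the flange; analyse as a rectangular beam of width b_f.
M_n = T(d − a/2) = 119.4 × (20 − 0.351) = 2346.1 kip·in.
M_n = 2346.1/12 = 195.51 kip·ft.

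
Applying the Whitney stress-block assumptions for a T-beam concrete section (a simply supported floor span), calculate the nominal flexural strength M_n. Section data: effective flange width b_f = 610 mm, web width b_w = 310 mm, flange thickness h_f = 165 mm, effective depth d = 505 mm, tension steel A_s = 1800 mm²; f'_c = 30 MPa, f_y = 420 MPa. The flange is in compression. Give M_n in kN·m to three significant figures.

M_n ≈ 363 kN·m

Tension: T = A_s f_y = 1800 × 420 = 756000 N.
Try a within the flange: a = T/(0.85 f'_c b_f) = 756000/(0.85 × 30 × 610) = 48.60 mm.
Since a = 48.60 ≤ h_f = 165 mm, the stress block lies entirely in the flange; analyse as a rectangular beam of width b_f.
M_n = T(d − a/2) = 756000 × (505 − 24.3) = 363.41 × 10⁶ N·mm.
M_n = 363.41 kN·m.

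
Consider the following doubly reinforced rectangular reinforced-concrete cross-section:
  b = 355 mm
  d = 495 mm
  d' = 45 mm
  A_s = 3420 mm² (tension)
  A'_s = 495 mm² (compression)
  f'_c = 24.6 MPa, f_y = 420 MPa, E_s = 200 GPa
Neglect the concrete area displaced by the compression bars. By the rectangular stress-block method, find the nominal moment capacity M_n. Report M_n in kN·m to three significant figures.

M_n ≈ 600 kN·m

Assume both tension and compression steel yield.
Net tension couple steel: A_s − A'_s = 2925 mm².
a = (A_s − A'_s) f_y / (0.85 f'_c b) = 1228500/(0.85 × 24.6 × 355) = 165.50 mm.
c = a/β₁ = 165.50/0.85 = 194.71 mm; ε'_s = 0.003(c − d')/c = 0.0023 ≥ f_y/E_s = 0.0021, so compression steel does yield.
M_n = (A_s − A'_s) f_y (d − a/2) + A'_s f_y (d − d') = [1228500 × (495 − 82.75) + 207900 × (495 − 45)] × 10⁻⁶ = 506.45 + 93.56 = 600.01 kN·m.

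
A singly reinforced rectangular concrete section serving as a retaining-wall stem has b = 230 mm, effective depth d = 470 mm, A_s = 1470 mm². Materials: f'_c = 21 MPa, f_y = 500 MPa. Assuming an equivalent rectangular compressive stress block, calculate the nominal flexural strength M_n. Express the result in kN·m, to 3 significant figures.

M_n ≈ 280 kN·m

T = A_s f_y = 1470 × 500 = 735000 N = 735 kN.
From C = T: a = T/(0.85 f'_c b) = 735000/(0.85 × 21 × 230) = 179.03 mm.
M_n = T(d − a/2) = 735 kN × (470 − 89.515) mm = 279.66 kN·m.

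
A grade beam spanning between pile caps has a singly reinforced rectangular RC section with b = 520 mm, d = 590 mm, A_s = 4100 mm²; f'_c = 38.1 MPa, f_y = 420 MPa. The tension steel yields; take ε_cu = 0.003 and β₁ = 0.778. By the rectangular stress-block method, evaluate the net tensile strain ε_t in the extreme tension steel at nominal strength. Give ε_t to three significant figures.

ε_t ≈ 0.0105

a = A_s f_y/(0.85 f'_c b) = 102.26 mm.
β₁ = 0.778, so c = a/β₁ = 102.26/0.778 = 131.44 mm.
From the linear strain diagram with ε_cu = 0.003: ε_t = 0.003 (d − c)/c = 0.003 × (590 − 131.44)/131.44 = 0.0105.
Since ε_t ≥ 0.005, the section is tension-controlled.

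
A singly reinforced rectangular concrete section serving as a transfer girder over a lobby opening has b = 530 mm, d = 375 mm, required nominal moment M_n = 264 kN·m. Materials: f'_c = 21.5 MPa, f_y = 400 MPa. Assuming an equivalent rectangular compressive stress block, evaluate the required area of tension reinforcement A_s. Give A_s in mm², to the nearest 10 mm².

With M_n = 0.85 f'_c a b (d − a/2), solve the quadratic for a:
a = d − √(d² − 2M_n/(0.85 f'_c b)) = 375 − √(375² − 2 × 264×10⁶/(0.85 × 21.5 × 530)) = 81.55 mm.
A_s = 0.85 f'_c a b / f_y = 0.85 × 21.5 × 81.55 × 530 / 400 = 1974.7 mm².

A_s ≈ 1970 mm²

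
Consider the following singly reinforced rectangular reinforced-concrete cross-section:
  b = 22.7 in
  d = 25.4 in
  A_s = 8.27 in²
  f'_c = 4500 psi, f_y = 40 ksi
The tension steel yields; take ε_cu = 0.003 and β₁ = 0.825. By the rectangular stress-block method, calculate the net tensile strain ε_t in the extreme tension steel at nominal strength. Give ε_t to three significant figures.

ε_t ≈ 0.0135

a = A_s f_y/(0.85 f'_c b) = 3.810 in.
β₁ = 0.825, so c = a/β₁ = 3.810/0.825 = 4.618 in.
From the linear strain diagram with ε_cu = 0.003: ε_t = 0.003 (d − c)/c = 0.003 × (25.4 − 4.618)/4.618 = 0.0135.
Since ε_t ≥ 0.005, the section is tension-controlled.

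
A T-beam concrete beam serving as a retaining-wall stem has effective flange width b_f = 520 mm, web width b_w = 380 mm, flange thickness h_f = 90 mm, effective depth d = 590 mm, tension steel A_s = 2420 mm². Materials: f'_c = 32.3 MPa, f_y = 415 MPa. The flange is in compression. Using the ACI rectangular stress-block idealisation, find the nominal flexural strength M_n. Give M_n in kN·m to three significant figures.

M_n ≈ 557 kN·m

Tension: T = A_s f_y = 2420 × 415 = 1004300 N.
Try a within the flange: a = T/(0.85 f'_c b_f) = 1004300/(0.85 × 32.3 × 520) = 70.35 mm.
Since a = 70.35 ≤ h_f = 90 mm, the stress block lies entirely in the flange; analyse as a rectangular beam of width b_f.
M_n = T(d − a/2) = 1004300 × (590 − 35.175) = 557.21 × 10⁶ N·mm.
M_n = 557.21 kN·m.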